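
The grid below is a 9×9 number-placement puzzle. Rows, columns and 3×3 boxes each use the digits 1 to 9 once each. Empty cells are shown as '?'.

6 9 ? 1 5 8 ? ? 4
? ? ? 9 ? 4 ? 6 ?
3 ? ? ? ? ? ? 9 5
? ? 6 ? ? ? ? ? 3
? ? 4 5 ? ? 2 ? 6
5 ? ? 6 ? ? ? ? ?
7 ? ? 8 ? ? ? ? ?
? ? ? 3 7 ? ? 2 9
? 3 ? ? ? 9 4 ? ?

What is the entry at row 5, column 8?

row 7, column 9 = 1 (sole candidate).
row 9, column 4 = 2 (sole candidate).
row 3, column 4 = 7 (sole candidate).
row 4, column 4 = 4 (sole candidate).
row 1, column 3 = 2 (hidden single in row 1).
row 3, column 2 = 4 (hidden single in row 3).
row 6, column 8 = 4 (hidden single in row 6).
row 7, column 2 = 2 (hidden single in row 7).
row 7, column 5 = 4 (hidden single in row 7).
row 7, column 3 = 9 (hidden single in row 7).
row 8, column 1 = 4 (hidden single in row 8).
row 9, column 5 = 6 (hidden single in row 9).
row 3, column 5 = 2 (sole candidate).
row 3, column 6 = 6 (sole candidate).
row 7, column 6 = 5 (sole candidate).
row 7, column 8 = 3 (sole candidate).
row 8, column 6 = 1 (sole candidate).
row 1, column 8 = 7 (sole candidate).
row 2, column 5 = 3 (sole candidate).
row 7, column 7 = 6 (sole candidate).
row 1, column 7 = 3 (sole candidate).
row 2, column 9 = 2 (hidden single in row 2).
row 5, column 6 = 3 (hidden single in row 5).
row 5, column 2 = 7 (hidden single in row 5).
row 2, column 3 = 7 (hidden single in row 2).
row 2, column 2 = 5 (hidden single in row 2).
row 6, column 6 = 2 (hidden single in row 6).
row 6, column 3 = 3 (hidden single in row 6).
row 4, column 6 = 7 (sole candidate).
row 4, column 1 = 2 (hidden single in row 4).
row 8, column 2 = 6 (hidden single in row 8).
row 9, column 9 = 7 (hidden single in row 9).
row 6, column 9 = 8 (sole candidate).
row 5, column 8 = 1: row 5 has {2,3,4,5,6,7}; col 8 has {2,3,4,6,7,9}; box has {2,3,4,6,8} → only 1 remains.

1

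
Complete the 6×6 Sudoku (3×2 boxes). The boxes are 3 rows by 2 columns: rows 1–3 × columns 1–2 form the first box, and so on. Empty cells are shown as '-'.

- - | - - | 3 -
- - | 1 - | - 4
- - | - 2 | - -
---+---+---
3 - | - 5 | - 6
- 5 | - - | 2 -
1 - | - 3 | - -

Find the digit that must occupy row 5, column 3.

6

row 2, column 4 = 6 (sole candidate).
row 2, column 5 = 5 (sole candidate).
row 3, column 6 = 1 (sole candidate).
row 5, column 6 = 3 (sole candidate).
row 6, column 5 = 4 (sole candidate).
row 6, column 6 = 5 (sole candidate).
row 1, column 4 = 4 (sole candidate).
row 1, column 6 = 2 (sole candidate).
row 2, column 1 = 2 (sole candidate).
row 2, column 2 = 3 (sole candidate).
row 3, column 5 = 6 (sole candidate).
row 4, column 5 = 1 (sole candidate).
row 5, column 4 = 1 (sole candidate).
row 1, column 3 = 5 (sole candidate).
row 3, column 2 = 4 (sole candidate).
row 3, column 3 = 3 (sole candidate).
row 4, column 2 = 2 (sole candidate).
row 4, column 3 = 4 (sole candidate).
row 5, column 3 = 6: row 5 has {1,2,3,5}; col 3 has {1,3,4,5}; box has {1,3,4,5} → only 6 remains.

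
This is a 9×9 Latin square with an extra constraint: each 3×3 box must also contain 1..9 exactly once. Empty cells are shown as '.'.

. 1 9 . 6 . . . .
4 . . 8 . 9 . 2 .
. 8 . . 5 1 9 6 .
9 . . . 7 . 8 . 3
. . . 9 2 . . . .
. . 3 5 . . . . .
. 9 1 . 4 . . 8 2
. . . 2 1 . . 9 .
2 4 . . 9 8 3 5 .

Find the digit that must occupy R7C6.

5

R2C5 = 3 (sole candidate).
R6C5 = 8 (sole candidate).
R1C6 = 2 (hidden single in row 1).
R1C9 = 8 (hidden single in row 1).
R3C3 = 2 (hidden single in row 3).
R3C1 = 3 (hidden single in row 3).
R1C8 = 3 (hidden single in row 1).
R4C2 = 2 (hidden single in row 4).
R4C3 = 5 (hidden single in row 4).
R5C6 = 3 (hidden single in row 5).
R6C7 = 2 (hidden single in row 6).
R6C9 = 9 (hidden single in row 6).
R7C4 = 3 (hidden single in row 7).
R8C2 = 3 (hidden single in row 8).
R9C9 = 1 (hidden single in row 9).
R2C7 = 1 (hidden single in row 2).
R2C2 = 5 (hidden single in column 2).
R1C1 = 7 (sole candidate).
R1C4 = 4 (sole candidate).
R1C7 = 5 (sole candidate).
R2C3 = 6 (sole candidate).
R2C9 = 7 (sole candidate).
R3C4 = 7 (sole candidate).
R3C9 = 4 (sole candidate).
R8C9 = 6 (sole candidate).
R9C3 = 7 (sole candidate).
R9C4 = 6 (sole candidate).
R4C4 = 1 (sole candidate).
R4C8 = 4 (sole candidate).
R5C9 = 5 (sole candidate).
R7C7 = 7 (sole candidate).
R8C3 = 8 (sole candidate).
R8C7 = 4 (sole candidate).
R4C6 = 6 (sole candidate).
R5C3 = 4 (sole candidate).
R5C7 = 6 (sole candidate).
R6C6 = 4 (sole candidate).
R7C6 = 5: row 7 has {1,2,3,4,7,8,9}; col 6 has {1,2,3,4,6,8,9}; box has {1,2,3,4,6,8,9} → only 5 remains.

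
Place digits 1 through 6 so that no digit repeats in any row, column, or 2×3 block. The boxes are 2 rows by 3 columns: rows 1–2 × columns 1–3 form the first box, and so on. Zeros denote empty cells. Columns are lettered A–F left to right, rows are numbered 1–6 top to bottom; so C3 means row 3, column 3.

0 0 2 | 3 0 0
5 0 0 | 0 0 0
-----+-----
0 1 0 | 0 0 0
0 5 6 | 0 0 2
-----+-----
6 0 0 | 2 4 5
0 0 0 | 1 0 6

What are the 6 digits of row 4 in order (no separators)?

356412

D4 = 4: row 4 has {2,5,6}; col 4 has {1,2,3}; box has {2} → only 4 remains.
B5 = 3 (sole candidate).
C5 = 1 (sole candidate).
E6 = 3 (sole candidate).
D2 = 6 (sole candidate).
D3 = 5 (sole candidate).
E3 = 6 (sole candidate).
F3 = 3 (sole candidate).
A4 = 3: row 4 has {2,4,5,6}; col 1 has {5,6}; box has {1,5,6} → only 3 remains.
E4 = 1: row 4 has {2,3,4,5,6}; col 5 has {3,4,6}; box has {2,3,4,5,6} → only 1 remains.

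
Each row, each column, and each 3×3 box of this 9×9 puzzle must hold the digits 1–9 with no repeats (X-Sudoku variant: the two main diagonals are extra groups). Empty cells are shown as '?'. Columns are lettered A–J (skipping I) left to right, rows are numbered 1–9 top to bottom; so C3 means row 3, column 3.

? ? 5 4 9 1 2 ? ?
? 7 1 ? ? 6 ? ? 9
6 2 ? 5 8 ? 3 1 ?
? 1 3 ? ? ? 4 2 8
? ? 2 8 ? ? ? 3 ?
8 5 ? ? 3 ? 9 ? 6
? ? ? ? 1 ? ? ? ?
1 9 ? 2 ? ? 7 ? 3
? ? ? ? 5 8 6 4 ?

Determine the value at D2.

3

A1 = 3 (sole candidate).
B1 = 8 (sole candidate).
J1 = 7 (sole candidate).
A2 = 4 (sole candidate).
D2 = 3: row 2 has {1,4,6,7,9}; col 4 has {2,4,5,8}; box has {1,4,5,6,8,9} → only 3 remains.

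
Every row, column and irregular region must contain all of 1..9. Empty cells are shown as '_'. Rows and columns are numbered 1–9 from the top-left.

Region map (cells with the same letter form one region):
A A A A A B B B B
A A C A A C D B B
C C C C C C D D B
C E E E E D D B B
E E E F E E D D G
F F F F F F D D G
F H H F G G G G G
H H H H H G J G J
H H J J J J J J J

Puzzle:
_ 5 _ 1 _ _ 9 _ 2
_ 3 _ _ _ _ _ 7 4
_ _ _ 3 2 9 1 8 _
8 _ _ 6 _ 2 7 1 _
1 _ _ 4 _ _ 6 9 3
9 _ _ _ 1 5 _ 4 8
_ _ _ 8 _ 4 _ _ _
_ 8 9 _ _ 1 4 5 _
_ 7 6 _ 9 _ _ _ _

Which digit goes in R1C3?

R2C6 = 6: row 2 has {3,4,7}; col 6 has {1,2,4,5,9}; region has {2,3,8,9} → only 6 remains.
R2C7 = 5: row 2 has {3,4,6,7}; col 7 has {1,4,6,7,9}; region has {1,2,4,6,7,8,9} → only 5 remains.
R3C2 = 4: row 3 has {1,2,3,8,9}; col 2 has {3,5,7,8}; region has {2,3,6,8,9} → only 4 remains.
R4C2 = 9: row 4 has {1,2,6,7,8}; col 2 has {3,4,5,7,8}; region has {1,6} → only 9 remains.
R4C9 = 5: row 4 has {1,2,6,7,8,9}; col 9 has {2,3,4,8}; region has {1,2,4,7,9} → only 5 remains.
R5C2 = 2: row 5 has {1,3,4,6,9}; col 2 has {3,4,5,7,8,9}; region has {1,6,9} → only 2 remains.
R6C2 = 6: row 6 has {1,4,5,8,9}; col 2 has {2,3,4,5,7,8,9}; region has {1,4,5,8,9} → only 6 remains.
R6C7 = 3: row 6 has {1,4,5,6,8,9}; col 7 has {1,4,5,6,7,9}; region has {1,2,4,5,6,7,8,9} → only 3 remains.
R7C2 = 1: row 7 has {4,8}; col 2 has {2,3,4,5,6,7,8,9}; region has {7,8,9} → only 1 remains.
R7C7 = 2: row 7 has {1,4,8}; col 7 has {1,3,4,5,6,7,9}; region has {1,3,4,5,8} → only 2 remains.
R7C8 = 6: row 7 has {1,2,4,8}; col 8 has {1,4,5,7,8,9}; region has {1,2,3,4,5,8} → only 6 remains.
R8C4 = 2: row 8 has {1,4,5,8,9}; col 4 has {1,3,4,6,8}; region has {1,7,8,9} → only 2 remains.
R8C9 = 7: row 8 has {1,2,4,5,8,9}; col 9 has {2,3,4,5,8}; region has {4,6,9} → only 7 remains.
R9C4 = 5: row 9 has {6,7,9}; col 4 has {1,2,3,4,6,8}; region has {4,6,7,9} → only 5 remains.
R9C7 = 8: row 9 has {5,6,7,9}; col 7 has {1,2,3,4,5,6,7,9}; region has {4,5,6,7,9} → only 8 remains.
R9C9 = 1: row 9 has {5,6,7,8,9}; col 9 has {2,3,4,5,7,8}; region has {4,5,6,7,8,9} → only 1 remains.
R1C8 = 3: row 1 has {1,2,5,9}; col 8 has {1,4,5,6,7,8,9}; region has {1,2,4,5,7,9} → only 3 remains.
R2C1 = 2: row 2 has {3,4,5,6,7}; col 1 has {1,8,9}; region has {1,3,5} → only 2 remains.
R2C3 = 1: row 2 has {2,3,4,5,6,7}; col 3 has {6,9}; region has {2,3,4,6,8,9} → only 1 remains.
R2C4 = 9: row 2 has {1,2,3,4,5,6,7}; col 4 has {1,2,3,4,5,6,8}; region has {1,2,3,5} → only 9 remains.
R2C5 = 8: row 2 has {1,2,3,4,5,6,7,9}; col 5 has {1,2,9}; region has {1,2,3,5,9} → only 8 remains.
R3C9 = 6: row 3 has {1,2,3,4,8,9}; col 9 has {1,2,3,4,5,7,8}; region has {1,2,3,4,5,7,9} → only 6 remains.
R6C4 = 7: row 6 has {1,3,4,5,6,8,9}; col 4 has {1,2,3,4,5,6,8,9}; region has {1,4,5,6,8,9} → only 7 remains.
R7C1 = 3: row 7 has {1,2,4,6,8}; col 1 has {1,2,8,9}; region has {1,4,5,6,7,8,9} → only 3 remains.
R7C3 = 5: row 7 has {1,2,3,4,6,8}; col 3 has {1,6,9}; region has {1,2,7,8,9} → only 5 remains.
R7C5 = 7: row 7 has {1,2,3,4,5,6,8}; col 5 has {1,2,8,9}; region has {1,2,3,4,5,6,8} → only 7 remains.
R7C9 = 9: row 7 has {1,2,3,4,5,6,7,8}; col 9 has {1,2,3,4,5,6,7,8}; region has {1,2,3,4,5,6,7,8} → only 9 remains.
R8C1 = 6: row 8 has {1,2,4,5,7,8,9}; col 1 has {1,2,3,8,9}; region has {1,2,5,7,8,9} → only 6 remains.
R8C5 = 3: row 8 has {1,2,4,5,6,7,8,9}; col 5 has {1,2,7,8,9}; region has {1,2,5,6,7,8,9} → only 3 remains.
R9C1 = 4: row 9 has {1,5,6,7,8,9}; col 1 has {1,2,3,6,8,9}; region has {1,2,3,5,6,7,8,9} → only 4 remains.
R9C6 = 3: row 9 has {1,4,5,6,7,8,9}; col 6 has {1,2,4,5,6,9}; region has {1,4,5,6,7,8,9} → only 3 remains.
R9C8 = 2: row 9 has {1,3,4,5,6,7,8,9}; col 8 has {1,3,4,5,6,7,8,9}; region has {1,3,4,5,6,7,8,9} → only 2 remains.
R1C1 = 7: row 1 has {1,2,3,5,9}; col 1 has {1,2,3,4,6,8,9}; region has {1,2,3,5,8,9} → only 7 remains.
R1C3 = 4: row 1 has {1,2,3,5,7,9}; col 3 has {1,5,6,9}; region has {1,2,3,5,7,8,9} → only 4 remains.

4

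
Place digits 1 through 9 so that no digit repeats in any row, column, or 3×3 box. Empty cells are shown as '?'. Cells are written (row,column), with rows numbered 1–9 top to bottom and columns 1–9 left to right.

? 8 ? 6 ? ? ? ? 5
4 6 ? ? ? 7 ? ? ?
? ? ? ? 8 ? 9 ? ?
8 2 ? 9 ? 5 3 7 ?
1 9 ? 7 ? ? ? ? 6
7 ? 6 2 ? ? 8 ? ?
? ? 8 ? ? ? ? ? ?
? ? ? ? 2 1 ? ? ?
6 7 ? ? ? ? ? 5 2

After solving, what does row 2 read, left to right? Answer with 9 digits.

(4,3) = 4 (sole candidate).
(4,9) = 1 (sole candidate).
(4,5) = 6 (sole candidate).
(3,8) = 6 (hidden single in row 3).
(5,6) = 8 (hidden single in row 5).
(6,5) = 1 (hidden single in row 6).
(6,2) = 5 (hidden single in row 6).
(5,3) = 3 (sole candidate).
(5,5) = 4 (sole candidate).
(5,8) = 2 (sole candidate).
(6,6) = 3 (sole candidate).
(5,7) = 5 (sole candidate).
(7,1) = 2 (hidden single in row 7).
(8,7) = 6 (hidden single in row 8).
(7,6) = 6 (hidden single in row 7).
(8,9) = 7 (hidden single in row 8).
(3,3) = 7 (hidden single in row 3).
(1,7) = 7 (hidden single in row 1).
(3,6) = 2 (hidden single in row 3).
(1,3) = 2 (hidden single in row 1).
(1,8) = 1 (hidden single in row 1).
(2,7) = 2: row 2 has {4,6,7}; col 7 has {3,5,6,7,8,9}; box has {1,5,6,7,9} → only 2 remains.
(1,6) = 4 (hidden single in row 1).
(9,6) = 9 (sole candidate).
(9,3) = 1 (sole candidate).
(9,5) = 3 (sole candidate).
(9,7) = 4 (sole candidate).
(1,5) = 9 (sole candidate).
(2,5) = 5: row 2 has {2,4,6,7}; col 5 has {1,2,3,4,6,8,9}; box has {2,4,6,7,8,9} → only 5 remains.
(7,5) = 7 (sole candidate).
(7,7) = 1 (sole candidate).
(9,4) = 8 (sole candidate).
(1,1) = 3 (sole candidate).
(2,3) = 9: row 2 has {2,4,5,6,7}; col 3 has {1,2,3,4,6,7,8}; box has {2,3,4,6,7,8} → only 9 remains.
(3,1) = 5 (sole candidate).
(3,2) = 1 (sole candidate).
(3,4) = 3 (sole candidate).
(3,9) = 4 (sole candidate).
(6,9) = 9 (sole candidate).
(7,9) = 3 (sole candidate).
(8,1) = 9 (sole candidate).
(8,3) = 5 (sole candidate).
(8,4) = 4 (sole candidate).
(8,8) = 8 (sole candidate).
(2,4) = 1: row 2 has {2,4,5,6,7,9}; col 4 has {2,3,4,6,7,8,9}; box has {2,3,4,5,6,7,8,9} → only 1 remains.
(2,8) = 3: row 2 has {1,2,4,5,6,7,9}; col 8 has {1,2,5,6,7,8}; box has {1,2,4,5,6,7,9} → only 3 remains.
(2,9) = 8: row 2 has {1,2,3,4,5,6,7,9}; col 9 has {1,2,3,4,5,6,7,9}; box has {1,2,3,4,5,6,7,9} → only 8 remains.

469157238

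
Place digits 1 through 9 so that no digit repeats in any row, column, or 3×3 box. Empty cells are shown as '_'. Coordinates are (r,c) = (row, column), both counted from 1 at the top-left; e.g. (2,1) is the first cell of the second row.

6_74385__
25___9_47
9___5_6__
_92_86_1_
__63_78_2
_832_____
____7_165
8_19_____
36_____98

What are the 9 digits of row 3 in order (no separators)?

934752681

(1,2) = 1 (sole candidate).
(1,8) = 2 (sole candidate).
(1,9) = 9 (sole candidate).
(2,3) = 8 (sole candidate).
(2,7) = 3 (sole candidate).
(3,3) = 4: row 3 has {5,6,9}; col 3 has {1,2,3,6,7,8}; box has {1,2,5,6,7,8,9} → only 4 remains.
(3,8) = 8: row 3 has {4,5,6,9}; col 8 has {1,2,4,6,9}; box has {2,3,4,5,6,7,9} → only 8 remains.
(3,9) = 1: row 3 has {4,5,6,8,9}; col 9 has {2,5,7,8,9}; box has {2,3,4,5,6,7,8,9} → only 1 remains.
(4,4) = 5 (sole candidate).
(5,2) = 4 (sole candidate).
(5,8) = 5 (sole candidate).
(6,8) = 7 (sole candidate).
(7,1) = 4 (sole candidate).
(7,2) = 2 (sole candidate).
(7,3) = 9 (sole candidate).
(7,4) = 8 (sole candidate).
(7,6) = 3 (sole candidate).
(8,2) = 7 (sole candidate).
(8,8) = 3 (sole candidate).
(8,9) = 4 (sole candidate).
(9,3) = 5 (sole candidate).
(9,4) = 1 (sole candidate).
(2,4) = 6 (sole candidate).
(2,5) = 1 (sole candidate).
(3,2) = 3: row 3 has {1,4,5,6,8,9}; col 2 has {1,2,4,5,6,7,8,9}; box has {1,2,4,5,6,7,8,9} → only 3 remains.
(3,4) = 7: row 3 has {1,3,4,5,6,8,9}; col 4 has {1,2,3,4,5,6,8,9}; box has {1,3,4,5,6,8,9} → only 7 remains.
(3,6) = 2: row 3 has {1,3,4,5,6,7,8,9}; col 6 has {3,6,7,8,9}; box has {1,3,4,5,6,7,8,9} → only 2 remains.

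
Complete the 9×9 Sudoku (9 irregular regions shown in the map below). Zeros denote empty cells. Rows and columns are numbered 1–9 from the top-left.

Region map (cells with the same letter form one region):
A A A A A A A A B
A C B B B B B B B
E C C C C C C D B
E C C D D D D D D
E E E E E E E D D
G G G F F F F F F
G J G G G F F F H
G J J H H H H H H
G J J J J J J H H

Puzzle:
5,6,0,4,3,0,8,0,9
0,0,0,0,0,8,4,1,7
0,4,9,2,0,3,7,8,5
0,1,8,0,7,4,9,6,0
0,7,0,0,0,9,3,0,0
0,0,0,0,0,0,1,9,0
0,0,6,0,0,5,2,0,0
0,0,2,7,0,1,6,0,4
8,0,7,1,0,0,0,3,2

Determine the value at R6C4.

3

R1C3 = 1: row 1 has {3,4,5,6,8,9}; col 3 has {2,6,7,8,9}; region has {3,4,5,6,8} → only 1 remains.
R2C2 = 5: row 2 has {1,4,7,8}; col 2 has {1,4,6,7}; region has {1,2,3,4,7,8,9} → only 5 remains.
R2C3 = 3: row 2 has {1,4,5,7,8}; col 3 has {1,2,6,7,8,9}; region has {1,4,5,7,8,9} → only 3 remains.
R2C4 = 6: row 2 has {1,3,4,5,7,8}; col 4 has {1,2,4,7}; region has {1,3,4,5,7,8,9} → only 6 remains.
R2C5 = 2: row 2 has {1,3,4,5,6,7,8}; col 5 has {3,7}; region has {1,3,4,5,6,7,8,9} → only 2 remains.
R3C5 = 6: row 3 has {2,3,4,5,7,8,9}; col 5 has {2,3,7}; region has {1,2,3,4,5,7,8,9} → only 6 remains.
R4C1 = 2: row 4 has {1,4,6,7,8,9}; col 1 has {5,8}; region has {3,7,9} → only 2 remains.
R4C9 = 3: row 4 has {1,2,4,6,7,8,9}; col 9 has {2,4,5,7,9}; region has {4,6,7,8,9} → only 3 remains.
R5C9 = 1: row 5 has {3,7,9}; col 9 has {2,3,4,5,7,9}; region has {3,4,6,7,8,9} → only 1 remains.
R7C9 = 8: row 7 has {2,5,6}; col 9 has {1,2,3,4,5,7,9}; region has {1,2,3,4,6,7} → only 8 remains.
R8C8 = 5: row 8 has {1,2,4,6,7}; col 8 has {1,3,6,8,9}; region has {1,2,3,4,6,7,8} → only 5 remains.
R9C2 = 9: row 9 has {1,2,3,7,8}; col 2 has {1,4,5,6,7}; region has {1,2,7} → only 9 remains.
R9C6 = 6: row 9 has {1,2,3,7,8,9}; col 6 has {1,3,4,5,8,9}; region has {1,2,7,9} → only 6 remains.
R9C7 = 5: row 9 has {1,2,3,6,7,8,9}; col 7 has {1,2,3,4,6,7,8,9}; region has {1,2,6,7,9} → only 5 remains.
R2C1 = 9: row 2 has {1,2,3,4,5,6,7,8}; col 1 has {2,5,8}; region has {1,3,4,5,6,8} → only 9 remains.
R3C1 = 1: row 3 has {2,3,4,5,6,7,8,9}; col 1 has {2,5,8,9}; region has {2,3,7,9} → only 1 remains.
R4C4 = 5: row 4 has {1,2,3,4,6,7,8,9}; col 4 has {1,2,4,6,7}; region has {1,3,4,6,7,8,9} → only 5 remains.
R5C4 = 8: row 5 has {1,3,7,9}; col 4 has {1,2,4,5,6,7}; region has {1,2,3,7,9} → only 8 remains.
R5C8 = 2: row 5 has {1,3,7,8,9}; col 8 has {1,3,5,6,8,9}; region has {1,3,4,5,6,7,8,9} → only 2 remains.
R6C4 = 3: row 6 has {1,9}; col 4 has {1,2,4,5,6,7,8}; region has {1,2,5,9} → only 3 remains.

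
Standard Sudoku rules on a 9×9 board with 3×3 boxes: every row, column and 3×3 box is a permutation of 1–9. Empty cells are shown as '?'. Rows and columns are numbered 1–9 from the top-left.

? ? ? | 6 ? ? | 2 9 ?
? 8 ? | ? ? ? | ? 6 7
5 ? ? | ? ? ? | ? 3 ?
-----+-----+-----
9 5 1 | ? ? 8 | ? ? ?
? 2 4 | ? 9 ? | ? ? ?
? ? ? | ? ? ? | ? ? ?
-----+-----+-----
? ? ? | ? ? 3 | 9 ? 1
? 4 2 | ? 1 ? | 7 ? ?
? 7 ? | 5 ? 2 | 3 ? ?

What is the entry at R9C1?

R7C2 = 6: row 7 has {1,3,9}; col 2 has {2,4,5,7,8}; box has {2,4,7} → only 6 remains.
R6C2 = 3: row 6 has {}; col 2 has {2,4,5,6,7,8}; box has {1,2,4,5,9} → only 3 remains.
R7C1 = 8: row 7 has {1,3,6,9}; col 1 has {5,9}; box has {2,4,6,7} → only 8 remains.
R7C3 = 5: row 7 has {1,3,6,8,9}; col 3 has {1,2,4}; box has {2,4,6,7,8} → only 5 remains.
R8C1 = 3: row 8 has {1,2,4,7}; col 1 has {5,8,9}; box has {2,4,5,6,7,8} → only 3 remains.
R9C1 = 1: row 9 has {2,3,5,7}; col 1 has {3,5,8,9}; box has {2,3,4,5,6,7,8} → only 1 remains.

1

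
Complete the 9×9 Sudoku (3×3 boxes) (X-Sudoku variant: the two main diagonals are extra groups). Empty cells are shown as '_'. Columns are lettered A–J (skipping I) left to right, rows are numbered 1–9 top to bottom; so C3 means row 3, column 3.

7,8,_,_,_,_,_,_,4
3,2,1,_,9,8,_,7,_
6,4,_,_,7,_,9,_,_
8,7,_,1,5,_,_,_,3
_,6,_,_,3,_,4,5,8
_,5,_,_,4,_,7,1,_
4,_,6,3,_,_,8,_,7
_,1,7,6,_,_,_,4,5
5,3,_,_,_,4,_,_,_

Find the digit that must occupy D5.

J2 = 6: row 2 has {1,2,3,7,8,9}; col 9 has {3,4,5,7,8}; box has {4,7,9} → only 6 remains.
C3 = 5: row 3 has {4,6,7,9}; col 3 has {1,6,7}; box has {1,2,3,4,6,7,8}; main diagonal has {1,2,3,4,7,8} → only 5 remains.
D3 = 2: row 3 has {4,5,6,7,9}; col 4 has {1,3,6}; box has {7,8,9} → only 2 remains.
J3 = 1: row 3 has {2,4,5,6,7,9}; col 9 has {3,4,5,6,7,8}; box has {4,6,7,9} → only 1 remains.
F4 = 2: row 4 has {1,3,5,7,8}; col 6 has {4,8}; box has {1,3,4,5}; anti-diagonal has {1,3,4,5,6,7,9} → only 2 remains.
G4 = 6: row 4 has {1,2,3,5,7,8}; col 7 has {4,7,8,9}; box has {1,3,4,5,7,8} → only 6 remains.
H4 = 9: row 4 has {1,2,3,5,6,7,8}; col 8 has {1,4,5,7}; box has {1,3,4,5,6,7,8} → only 9 remains.
D6 = 8: row 6 has {1,4,5,7}; col 4 has {1,2,3,6}; box has {1,2,3,4,5}; anti-diagonal has {1,2,3,4,5,6,7,9} → only 8 remains.
J6 = 2: row 6 has {1,4,5,7,8}; col 9 has {1,3,4,5,6,7,8}; box has {1,3,4,5,6,7,8,9} → only 2 remains.
B7 = 9: row 7 has {3,4,6,7,8}; col 2 has {1,2,3,4,5,6,7,8}; box has {1,3,4,5,6,7} → only 9 remains.
H7 = 2: row 7 has {3,4,6,7,8,9}; col 8 has {1,4,5,7,9}; box has {4,5,7,8} → only 2 remains.
A8 = 2: row 8 has {1,4,5,6,7}; col 1 has {3,4,5,6,7,8}; box has {1,3,4,5,6,7,9} → only 2 remains.
E8 = 8: row 8 has {1,2,4,5,6,7}; col 5 has {3,4,5,7,9}; box has {3,4,6} → only 8 remains.
F8 = 9: row 8 has {1,2,4,5,6,7,8}; col 6 has {2,4,8}; box has {3,4,6,8} → only 9 remains.
G8 = 3: row 8 has {1,2,4,5,6,7,8,9}; col 7 has {4,6,7,8,9}; box has {2,4,5,7,8} → only 3 remains.
C9 = 8: row 9 has {3,4,5}; col 3 has {1,5,6,7}; box has {1,2,3,4,5,6,7,9} → only 8 remains.
D9 = 7: row 9 has {3,4,5,8}; col 4 has {1,2,3,6,8}; box has {3,4,6,8,9} → only 7 remains.
G9 = 1: row 9 has {3,4,5,7,8}; col 7 has {3,4,6,7,8,9}; box has {2,3,4,5,7,8} → only 1 remains.
H9 = 6: row 9 has {1,3,4,5,7,8}; col 8 has {1,2,4,5,7,9}; box has {1,2,3,4,5,7,8} → only 6 remains.
J9 = 9: row 9 has {1,3,4,5,6,7,8}; col 9 has {1,2,3,4,5,6,7,8}; box has {1,2,3,4,5,6,7,8}; main diagonal has {1,2,3,4,5,7,8} → only 9 remains.
C1 = 9: row 1 has {4,7,8}; col 3 has {1,5,6,7,8}; box has {1,2,3,4,5,6,7,8} → only 9 remains.
D1 = 5: row 1 has {4,7,8,9}; col 4 has {1,2,3,6,7,8}; box has {2,7,8,9} → only 5 remains.
G1 = 2: row 1 has {4,5,7,8,9}; col 7 has {1,3,4,6,7,8,9}; box has {1,4,6,7,9} → only 2 remains.
H1 = 3: row 1 has {2,4,5,7,8,9}; col 8 has {1,2,4,5,6,7,9}; box has {1,2,4,6,7,9} → only 3 remains.
D2 = 4: row 2 has {1,2,3,6,7,8,9}; col 4 has {1,2,3,5,6,7,8}; box has {2,5,7,8,9} → only 4 remains.
G2 = 5: row 2 has {1,2,3,4,6,7,8,9}; col 7 has {1,2,3,4,6,7,8,9}; box has {1,2,3,4,6,7,9} → only 5 remains.
F3 = 3: row 3 has {1,2,4,5,6,7,9}; col 6 has {2,4,8,9}; box has {2,4,5,7,8,9} → only 3 remains.
H3 = 8: row 3 has {1,2,3,4,5,6,7,9}; col 8 has {1,2,3,4,5,6,7,9}; box has {1,2,3,4,5,6,7,9} → only 8 remains.
C4 = 4: row 4 has {1,2,3,5,6,7,8,9}; col 3 has {1,5,6,7,8,9}; box has {5,6,7,8} → only 4 remains.
C5 = 2: row 5 has {3,4,5,6,8}; col 3 has {1,4,5,6,7,8,9}; box has {4,5,6,7,8} → only 2 remains.
D5 = 9: row 5 has {2,3,4,5,6,8}; col 4 has {1,2,3,4,5,6,7,8}; box has {1,2,3,4,5,8} → only 9 remains.

9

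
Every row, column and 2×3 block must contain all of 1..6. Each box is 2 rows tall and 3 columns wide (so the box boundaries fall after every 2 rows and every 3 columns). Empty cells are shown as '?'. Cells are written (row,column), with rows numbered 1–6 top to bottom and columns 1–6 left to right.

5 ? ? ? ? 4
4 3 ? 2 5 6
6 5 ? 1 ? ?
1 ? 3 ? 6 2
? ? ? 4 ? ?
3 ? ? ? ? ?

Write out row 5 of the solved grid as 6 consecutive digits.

265431

(1,4) = 3 (sole candidate).
(1,5) = 1 (sole candidate).
(2,3) = 1 (sole candidate).
(3,6) = 3 (sole candidate).
(4,2) = 4 (sole candidate).
(4,4) = 5 (sole candidate).
(5,1) = 2: row 5 has {4}; col 1 has {1,3,4,5,6}; box has {3} → only 2 remains.
(5,5) = 3: row 5 has {2,4}; col 5 has {1,5,6}; box has {4} → only 3 remains.
(6,4) = 6 (sole candidate).
(6,5) = 2 (sole candidate).
(3,3) = 2 (sole candidate).
(3,5) = 4 (sole candidate).
(6,2) = 1 (sole candidate).
(6,6) = 5 (sole candidate).
(1,3) = 6 (sole candidate).
(5,2) = 6: row 5 has {2,3,4}; col 2 has {1,3,4,5}; box has {1,2,3} → only 6 remains.
(5,3) = 5: row 5 has {2,3,4,6}; col 3 has {1,2,3,6}; box has {1,2,3,6} → only 5 remains.
(5,6) = 1: row 5 has {2,3,4,5,6}; col 6 has {2,3,4,5,6}; box has {2,3,4,5,6} → only 1 remains.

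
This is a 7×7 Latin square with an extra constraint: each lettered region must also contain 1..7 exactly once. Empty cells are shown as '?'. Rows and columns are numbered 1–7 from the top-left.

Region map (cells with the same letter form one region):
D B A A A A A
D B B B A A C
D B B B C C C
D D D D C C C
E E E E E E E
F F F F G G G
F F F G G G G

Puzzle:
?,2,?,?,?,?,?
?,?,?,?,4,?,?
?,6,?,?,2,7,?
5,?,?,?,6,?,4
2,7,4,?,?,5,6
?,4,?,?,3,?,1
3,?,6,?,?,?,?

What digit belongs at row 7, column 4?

5

row 5, column 5 = 1 (sole candidate).
row 6, column 1 = 7 (sole candidate).
row 5, column 4 = 3 (sole candidate).
row 1, column 1 = 4 (hidden single in row 1).
row 3, column 1 = 1 (sole candidate).
row 4, column 2 = 3 (sole candidate).
row 4, column 6 = 1 (sole candidate).
row 2, column 1 = 6 (sole candidate).
row 2, column 6 = 2 (hidden single in row 2).
row 6, column 6 = 6 (sole candidate).
row 7, column 6 = 4 (sole candidate).
row 1, column 6 = 3 (sole candidate).
row 1, column 4 = 6 (hidden single in row 1).
row 1, column 3 = 1 (hidden single in row 1).
row 3, column 4 = 4 (hidden single in row 3).
row 7, column 2 = 1 (hidden single in row 7).
row 2, column 2 = 5 (sole candidate).
row 2, column 7 = 3 (sole candidate).
row 3, column 3 = 3 (sole candidate).
row 3, column 7 = 5 (sole candidate).
row 1, column 7 = 7 (sole candidate).
row 2, column 3 = 7 (sole candidate).
row 2, column 4 = 1 (sole candidate).
row 4, column 3 = 2 (sole candidate).
row 4, column 4 = 7 (sole candidate).
row 6, column 3 = 5 (sole candidate).
row 6, column 4 = 2 (sole candidate).
row 7, column 4 = 5: row 7 has {1,3,4,6}; col 4 has {1,2,3,4,6,7}; region has {1,3,4,6} → only 5 remains.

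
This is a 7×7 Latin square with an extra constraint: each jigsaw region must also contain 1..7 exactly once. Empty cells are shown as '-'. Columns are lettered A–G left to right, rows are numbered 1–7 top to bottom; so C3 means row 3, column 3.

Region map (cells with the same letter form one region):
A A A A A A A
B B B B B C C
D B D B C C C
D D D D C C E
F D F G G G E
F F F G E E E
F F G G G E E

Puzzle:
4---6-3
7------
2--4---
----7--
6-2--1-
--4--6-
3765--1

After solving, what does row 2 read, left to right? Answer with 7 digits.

C3 = 7 (hidden single in row 3).
F1 = 7 (hidden single in column 6).
E3 = 1 (hidden single in region C).
E6 = 3 (hidden single in region E).
E5 = 4 (sole candidate).
E7 = 2 (sole candidate).
F7 = 4 (sole candidate).
E2 = 5: row 2 has {7}; col 5 has {1,2,3,4,6,7}; region has {4,7} → only 5 remains.
D6 = 7 (sole candidate).
D5 = 3 (sole candidate).
B5 = 5 (sole candidate).
G5 = 7 (sole candidate).
B6 = 1 (sole candidate).
B1 = 2 (sole candidate).
D1 = 1 (sole candidate).
A4 = 1 (sole candidate).
C4 = 3 (sole candidate).
D4 = 6 (sole candidate).
A6 = 5 (sole candidate).
G6 = 2 (sole candidate).
C1 = 5 (sole candidate).
C2 = 1: row 2 has {5,7}; col 3 has {2,3,4,5,6,7}; region has {4,5,7} → only 1 remains.
D2 = 2: row 2 has {1,5,7}; col 4 has {1,3,4,5,6,7}; region has {1,4,5,7} → only 2 remains.
F2 = 3: row 2 has {1,2,5,7}; col 6 has {1,4,6,7}; region has {1,7} → only 3 remains.
F3 = 5 (sole candidate).
G3 = 6 (sole candidate).
B4 = 4 (sole candidate).
F4 = 2 (sole candidate).
G4 = 5 (sole candidate).
B2 = 6: row 2 has {1,2,3,5,7}; col 2 has {1,2,4,5,7}; region has {1,2,4,5,7} → only 6 remains.
G2 = 4: row 2 has {1,2,3,5,6,7}; col 7 has {1,2,3,5,6,7}; region has {1,2,3,5,6,7} → only 4 remains.

7612534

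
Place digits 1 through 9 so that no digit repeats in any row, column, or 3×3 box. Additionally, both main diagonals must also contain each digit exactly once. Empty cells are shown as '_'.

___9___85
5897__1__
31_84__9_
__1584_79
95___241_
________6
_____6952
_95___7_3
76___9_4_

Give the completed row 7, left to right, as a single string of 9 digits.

row 2, column 6 = 3 (sole candidate).
row 2, column 9 = 4 (sole candidate).
row 3, column 6 = 5 (sole candidate).
row 3, column 9 = 7 (sole candidate).
row 5, column 9 = 8 (sole candidate).
row 8, column 8 = 6 (sole candidate).
row 9, column 7 = 8 (sole candidate).
row 9, column 9 = 1 (sole candidate).
row 1, column 6 = 1 (sole candidate).
row 2, column 8 = 2 (sole candidate).
row 3, column 3 = 2 (sole candidate).
row 3, column 7 = 6 (sole candidate).
row 5, column 5 = 3 (sole candidate).
row 6, column 4 = 1 (sole candidate).
row 6, column 6 = 7 (sole candidate).
row 6, column 8 = 3 (sole candidate).
row 7, column 3 = 8: row 7 has {2,5,6,9}; col 3 has {1,2,5,9}; box has {5,6,7,9}; anti-diagonal has {1,2,3,4,5,6,7,9} → only 8 remains.
row 8, column 6 = 8 (sole candidate).
row 9, column 3 = 3 (sole candidate).
row 9, column 4 = 2 (sole candidate).
row 9, column 5 = 5 (sole candidate).
row 1, column 1 = 4 (sole candidate).
row 1, column 2 = 7 (sole candidate).
row 1, column 3 = 6 (sole candidate).
row 1, column 5 = 2 (sole candidate).
row 1, column 7 = 3 (sole candidate).
row 2, column 5 = 6 (sole candidate).
row 4, column 7 = 2 (sole candidate).
row 5, column 3 = 7 (sole candidate).
row 5, column 4 = 6 (sole candidate).
row 6, column 3 = 4 (sole candidate).
row 6, column 5 = 9 (sole candidate).
row 6, column 7 = 5 (sole candidate).
row 7, column 1 = 1: row 7 has {2,5,6,8,9}; col 1 has {3,4,5,7,9}; box has {3,5,6,7,8,9} → only 1 remains.
row 7, column 2 = 4: row 7 has {1,2,5,6,8,9}; col 2 has {1,5,6,7,8,9}; box has {1,3,5,6,7,8,9} → only 4 remains.
row 7, column 4 = 3: row 7 has {1,2,4,5,6,8,9}; col 4 has {1,2,5,6,7,8,9}; box has {2,5,6,8,9} → only 3 remains.
row 7, column 5 = 7: row 7 has {1,2,3,4,5,6,8,9}; col 5 has {2,3,4,5,6,8,9}; box has {2,3,5,6,8,9} → only 7 remains.

148376952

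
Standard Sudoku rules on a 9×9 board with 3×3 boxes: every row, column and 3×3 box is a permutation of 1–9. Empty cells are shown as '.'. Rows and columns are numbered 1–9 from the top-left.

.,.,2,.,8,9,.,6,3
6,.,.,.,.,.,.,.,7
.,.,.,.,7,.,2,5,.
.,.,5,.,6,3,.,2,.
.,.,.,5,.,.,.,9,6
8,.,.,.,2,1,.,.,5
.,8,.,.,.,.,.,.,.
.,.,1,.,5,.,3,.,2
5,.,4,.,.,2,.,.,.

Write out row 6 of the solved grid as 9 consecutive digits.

867921435

row 5, column 5 = 4 (sole candidate).
row 1, column 2 = 5 (hidden single in row 1).
row 1, column 1 = 7 (hidden single in row 1).
row 8, column 1 = 9 (sole candidate).
row 2, column 4 = 2 (hidden single in row 2).
row 2, column 6 = 5 (hidden single in row 2).
row 7, column 1 = 2 (hidden single in row 7).
row 7, column 7 = 5 (hidden single in row 7).
row 5, column 2 = 2 (hidden single in row 5).
row 9, column 7 = 6 (hidden single in column 7).
row 2, column 7 = 9 (hidden single in column 7).
row 6, column 8 = 3: in column 8, 3 can only go here (every other open cell in that column sees a 3).
Singles propagation stalls before every target cell is settled. Branch on row 1, column 4 (candidates {1,4}).
  Try row 1, column 4 = 1: this forces row 1, column 7=4, row 2, column 5=3, row 6, column 7=7, row 2, column 3=8, row 2, column 8=1, row 3, column 9=8, row 6, column 4=9, row 2, column 2=4; then row 6 has no cell left for 4 — contradiction.
So row 1, column 4 = 4.
row 1, column 7 = 1 (sole candidate).
row 3, column 6 = 6 (sole candidate).
row 5, column 1 = 1 (hidden single in row 5).
row 4, column 1 = 4 (sole candidate).
row 3, column 1 = 3 (sole candidate).
row 3, column 4 = 1 (sole candidate).
row 2, column 3 = 8 (sole candidate).
row 2, column 5 = 3 (sole candidate).
row 2, column 8 = 4 (sole candidate).
row 3, column 3 = 9 (sole candidate).
row 3, column 9 = 8 (sole candidate).
row 4, column 9 = 1 (sole candidate).
row 9, column 9 = 9 (sole candidate).
row 2, column 2 = 1 (sole candidate).
row 3, column 2 = 4 (sole candidate).
row 7, column 9 = 4 (sole candidate).
row 9, column 5 = 1 (sole candidate).
row 7, column 5 = 9 (sole candidate).
row 7, column 6 = 7 (sole candidate).
row 7, column 8 = 1 (sole candidate).
row 5, column 6 = 8 (sole candidate).
row 5, column 7 = 7 (sole candidate).
row 6, column 7 = 4: row 6 has {1,2,3,5,8}; col 7 has {1,2,3,5,6,7,9}; box has {1,2,3,5,6,7,9} → only 4 remains.
row 8, column 6 = 4 (sole candidate).
row 4, column 7 = 8 (sole candidate).
row 5, column 3 = 3 (sole candidate).
row 7, column 3 = 6 (sole candidate).
row 7, column 4 = 3 (sole candidate).
row 8, column 2 = 7 (sole candidate).
row 8, column 8 = 8 (sole candidate).
row 9, column 2 = 3 (sole candidate).
row 9, column 4 = 8 (sole candidate).
row 9, column 8 = 7 (sole candidate).
row 4, column 2 = 9 (sole candidate).
row 4, column 4 = 7 (sole candidate).
row 6, column 2 = 6: row 6 has {1,2,3,4,5,8}; col 2 has {1,2,3,4,5,7,8,9}; box has {1,2,3,4,5,8,9} → only 6 remains.
row 6, column 3 = 7: row 6 has {1,2,3,4,5,6,8}; col 3 has {1,2,3,4,5,6,8,9}; box has {1,2,3,4,5,6,8,9} → only 7 remains.
row 6, column 4 = 9: row 6 has {1,2,3,4,5,6,7,8}; col 4 has {1,2,3,4,5,7,8}; box has {1,2,3,4,5,6,7,8} → only 9 remains.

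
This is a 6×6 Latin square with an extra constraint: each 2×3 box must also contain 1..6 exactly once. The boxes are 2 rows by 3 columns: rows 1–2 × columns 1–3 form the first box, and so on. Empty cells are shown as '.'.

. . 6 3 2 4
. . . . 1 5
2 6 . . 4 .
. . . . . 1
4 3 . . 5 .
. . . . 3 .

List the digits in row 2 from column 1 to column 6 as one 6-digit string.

324615

row 2, column 1 = 3: row 2 has {1,5}; col 1 has {2,4}; box has {6} → only 3 remains.
row 2, column 4 = 6: row 2 has {1,3,5}; col 4 has {3}; box has {1,2,3,4,5} → only 6 remains.
row 3, column 4 = 5: row 3 has {2,4,6}; col 4 has {3,6}; box has {1,4} → only 5 remains.
row 3, column 6 = 3: row 3 has {2,4,5,6}; col 6 has {1,4,5}; box has {1,4,5} → only 3 remains.
row 4, column 1 = 5: row 4 has {1}; col 1 has {2,3,4}; box has {2,6} → only 5 remains.
row 4, column 2 = 4: row 4 has {1,5}; col 2 has {3,6}; box has {2,5,6} → only 4 remains.
row 4, column 3 = 3: row 4 has {1,4,5}; col 3 has {6}; box has {2,4,5,6} → only 3 remains.
row 4, column 4 = 2: row 4 has {1,3,4,5}; col 4 has {3,5,6}; box has {1,3,4,5} → only 2 remains.
row 4, column 5 = 6: row 4 has {1,2,3,4,5}; col 5 has {1,2,3,4,5}; box has {1,2,3,4,5} → only 6 remains.
row 5, column 4 = 1: row 5 has {3,4,5}; col 4 has {2,3,5,6}; box has {3,5} → only 1 remains.
row 6, column 4 = 4: row 6 has {3}; col 4 has {1,2,3,5,6}; box has {1,3,5} → only 4 remains.
row 1, column 1 = 1: row 1 has {2,3,4,6}; col 1 has {2,3,4,5}; box has {3,6} → only 1 remains.
row 1, column 2 = 5: row 1 has {1,2,3,4,6}; col 2 has {3,4,6}; box has {1,3,6} → only 5 remains.
row 2, column 2 = 2: row 2 has {1,3,5,6}; col 2 has {3,4,5,6}; box has {1,3,5,6} → only 2 remains.
row 2, column 3 = 4: row 2 has {1,2,3,5,6}; col 3 has {3,6}; box has {1,2,3,5,6} → only 4 remains.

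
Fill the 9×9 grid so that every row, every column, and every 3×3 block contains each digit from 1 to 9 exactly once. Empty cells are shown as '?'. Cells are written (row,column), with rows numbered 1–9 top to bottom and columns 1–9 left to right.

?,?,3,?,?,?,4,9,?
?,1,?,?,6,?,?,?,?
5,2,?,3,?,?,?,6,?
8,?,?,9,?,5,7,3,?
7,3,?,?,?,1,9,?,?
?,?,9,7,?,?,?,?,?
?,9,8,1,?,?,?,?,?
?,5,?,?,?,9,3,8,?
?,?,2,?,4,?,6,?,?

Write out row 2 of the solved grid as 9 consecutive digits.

917468523

(1,1) = 6: row 1 has {3,4,9}; col 1 has {5,7,8}; box has {1,2,3,5} → only 6 remains.
(4,5) = 2: row 4 has {3,5,7,8,9}; col 5 has {4,6}; box has {1,5,7,9} → only 2 remains.
(5,5) = 8: row 5 has {1,3,7,9}; col 5 has {2,4,6}; box has {1,2,5,7,9} → only 8 remains.
(6,5) = 3: row 6 has {7,9}; col 5 has {2,4,6,8}; box has {1,2,5,7,8,9} → only 3 remains.
(8,5) = 7: row 8 has {3,5,8,9}; col 5 has {2,3,4,6,8}; box has {1,4,9} → only 7 remains.
(9,2) = 7: row 9 has {2,4,6}; col 2 has {1,2,3,5,9}; box has {2,5,8,9} → only 7 remains.
(1,2) = 8: row 1 has {3,4,6,9}; col 2 has {1,2,3,5,7,9}; box has {1,2,3,5,6} → only 8 remains.
(7,5) = 5: row 7 has {1,8,9}; col 5 has {2,3,4,6,7,8}; box has {1,4,7,9} → only 5 remains.
(7,7) = 2: row 7 has {1,5,8,9}; col 7 has {3,4,6,7,9}; box has {3,6,8} → only 2 remains.
(9,4) = 8: row 9 has {2,4,6,7}; col 4 has {1,3,7,9}; box has {1,4,5,7,9} → only 8 remains.
(9,6) = 3: row 9 has {2,4,6,7,8}; col 6 has {1,5,9}; box has {1,4,5,7,8,9} → only 3 remains.
(1,5) = 1: row 1 has {3,4,6,8,9}; col 5 has {2,3,4,5,6,7,8}; box has {3,6} → only 1 remains.
(3,5) = 9: row 3 has {2,3,5,6}; col 5 has {1,2,3,4,5,6,7,8}; box has {1,3,6} → only 9 remains.
(7,6) = 6: row 7 has {1,2,5,8,9}; col 6 has {1,3,5,9}; box has {1,3,4,5,7,8,9} → only 6 remains.
(8,4) = 2: row 8 has {3,5,7,8,9}; col 4 has {1,3,7,8,9}; box has {1,3,4,5,6,7,8,9} → only 2 remains.
(9,1) = 1: row 9 has {2,3,4,6,7,8}; col 1 has {5,6,7,8}; box has {2,5,7,8,9} → only 1 remains.
(9,8) = 5: row 9 has {1,2,3,4,6,7,8}; col 8 has {3,6,8,9}; box has {2,3,6,8} → only 5 remains.
(9,9) = 9: row 9 has {1,2,3,4,5,6,7,8}; col 9 has {}; box has {2,3,5,6,8} → only 9 remains.
(1,4) = 5: row 1 has {1,3,4,6,8,9}; col 4 has {1,2,3,7,8,9}; box has {1,3,6,9} → only 5 remains.
(2,4) = 4: row 2 has {1,6}; col 4 has {1,2,3,5,7,8,9}; box has {1,3,5,6,9} → only 4 remains.
(5,4) = 6: row 5 has {1,3,7,8,9}; col 4 has {1,2,3,4,5,7,8,9}; box has {1,2,3,5,7,8,9} → only 6 remains.
(6,6) = 4: row 6 has {3,7,9}; col 6 has {1,3,5,6,9}; box has {1,2,3,5,6,7,8,9} → only 4 remains.
(8,1) = 4: row 8 has {2,3,5,7,8,9}; col 1 has {1,5,6,7,8}; box has {1,2,5,7,8,9} → only 4 remains.
(8,3) = 6: row 8 has {2,3,4,5,7,8,9}; col 3 has {2,3,8,9}; box has {1,2,4,5,7,8,9} → only 6 remains.
(8,9) = 1: row 8 has {2,3,4,5,6,7,8,9}; col 9 has {9}; box has {2,3,5,6,8,9} → only 1 remains.
(2,1) = 9: row 2 has {1,4,6}; col 1 has {1,4,5,6,7,8}; box has {1,2,3,5,6,8} → only 9 remains.
(2,3) = 7: row 2 has {1,4,6,9}; col 3 has {2,3,6,8,9}; box has {1,2,3,5,6,8,9} → only 7 remains.
(2,8) = 2: row 2 has {1,4,6,7,9}; col 8 has {3,5,6,8,9}; box has {4,6,9} → only 2 remains.
(3,3) = 4: row 3 has {2,3,5,6,9}; col 3 has {2,3,6,7,8,9}; box has {1,2,3,5,6,7,8,9} → only 4 remains.
(4,3) = 1: row 4 has {2,3,5,7,8,9}; col 3 has {2,3,4,6,7,8,9}; box has {3,7,8,9} → only 1 remains.
(5,3) = 5: row 5 has {1,3,6,7,8,9}; col 3 has {1,2,3,4,6,7,8,9}; box has {1,3,7,8,9} → only 5 remains.
(5,8) = 4: row 5 has {1,3,5,6,7,8,9}; col 8 has {2,3,5,6,8,9}; box has {3,7,9} → only 4 remains.
(5,9) = 2: row 5 has {1,3,4,5,6,7,8,9}; col 9 has {1,9}; box has {3,4,7,9} → only 2 remains.
(6,1) = 2: row 6 has {3,4,7,9}; col 1 has {1,4,5,6,7,8,9}; box has {1,3,5,7,8,9} → only 2 remains.
(6,2) = 6: row 6 has {2,3,4,7,9}; col 2 has {1,2,3,5,7,8,9}; box has {1,2,3,5,7,8,9} → only 6 remains.
(6,8) = 1: row 6 has {2,3,4,6,7,9}; col 8 has {2,3,4,5,6,8,9}; box has {2,3,4,7,9} → only 1 remains.
(7,1) = 3: row 7 has {1,2,5,6,8,9}; col 1 has {1,2,4,5,6,7,8,9}; box has {1,2,4,5,6,7,8,9} → only 3 remains.
(7,8) = 7: row 7 has {1,2,3,5,6,8,9}; col 8 has {1,2,3,4,5,6,8,9}; box has {1,2,3,5,6,8,9} → only 7 remains.
(7,9) = 4: row 7 has {1,2,3,5,6,7,8,9}; col 9 has {1,2,9}; box has {1,2,3,5,6,7,8,9} → only 4 remains.
(1,9) = 7: row 1 has {1,3,4,5,6,8,9}; col 9 has {1,2,4,9}; box has {2,4,6,9} → only 7 remains.
(2,6) = 8: row 2 has {1,2,4,6,7,9}; col 6 has {1,3,4,5,6,9}; box has {1,3,4,5,6,9} → only 8 remains.
(2,7) = 5: row 2 has {1,2,4,6,7,8,9}; col 7 has {2,3,4,6,7,9}; box has {2,4,6,7,9} → only 5 remains.
(2,9) = 3: row 2 has {1,2,4,5,6,7,8,9}; col 9 has {1,2,4,7,9}; box has {2,4,5,6,7,9} → only 3 remains.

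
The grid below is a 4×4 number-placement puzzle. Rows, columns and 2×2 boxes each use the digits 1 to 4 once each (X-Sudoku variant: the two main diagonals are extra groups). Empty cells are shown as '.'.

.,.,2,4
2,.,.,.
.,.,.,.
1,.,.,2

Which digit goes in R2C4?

1

R1C1 = 3: row 1 has {2,4}; col 1 has {1,2}; box has {2}; main diagonal has {2} → only 3 remains.
R1C2 = 1: row 1 has {2,3,4}; col 2 has {}; box has {2,3} → only 1 remains.
R2C2 = 4: row 2 has {2}; col 2 has {1}; box has {1,2,3}; main diagonal has {2,3} → only 4 remains.
R2C3 = 3: row 2 has {2,4}; col 3 has {2}; box has {2,4}; anti-diagonal has {1,4} → only 3 remains.
R2C4 = 1: row 2 has {2,3,4}; col 4 has {2,4}; box has {2,3,4} → only 1 remains.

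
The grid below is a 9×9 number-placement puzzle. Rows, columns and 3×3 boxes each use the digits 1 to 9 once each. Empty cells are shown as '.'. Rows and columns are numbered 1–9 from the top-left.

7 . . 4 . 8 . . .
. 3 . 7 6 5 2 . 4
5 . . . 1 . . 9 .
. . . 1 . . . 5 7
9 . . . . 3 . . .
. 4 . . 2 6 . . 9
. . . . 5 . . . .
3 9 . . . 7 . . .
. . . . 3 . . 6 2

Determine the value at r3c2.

r1c5 = 9 (sole candidate).
r3c6 = 2 (sole candidate).
r3c4 = 3 (sole candidate).
r2c3 = 9 (hidden single in row 2).
r3c3 = 4 (hidden single in row 3).
r3c7 = 7 (hidden single in row 3).
r4c6 = 9 (hidden single in row 4).
r6c3 = 7 (hidden single in row 6).
r5c5 = 7 (hidden single in row 5).
r6c4 = 5 (hidden single in row 6).
r5c4 = 8 (sole candidate).
r9c4 = 9 (sole candidate).
r4c5 = 4 (sole candidate).
r8c5 = 8 (sole candidate).
r7c7 = 9 (hidden single in row 7).
r9c2 = 7 (hidden single in row 9).
r7c8 = 7 (hidden single in row 7).
r7c9 = 3 (hidden single in row 7).
r5c2 = 5 (hidden single in column 2).
r4c3 = 3 (hidden single in column 3).
r5c8 = 2 (hidden single in column 8).
r5c7 = 4 (hidden single in row 5).
r8c8 = 4 (hidden single in row 8).
r3c9 = 8 (hidden single in column 9).
r2c8 = 1 (sole candidate).
r3c2 = 6: row 3 has {1,2,3,4,5,7,8,9}; col 2 has {3,4,5,7,9}; box has {3,4,5,7,9} → only 6 remains.

6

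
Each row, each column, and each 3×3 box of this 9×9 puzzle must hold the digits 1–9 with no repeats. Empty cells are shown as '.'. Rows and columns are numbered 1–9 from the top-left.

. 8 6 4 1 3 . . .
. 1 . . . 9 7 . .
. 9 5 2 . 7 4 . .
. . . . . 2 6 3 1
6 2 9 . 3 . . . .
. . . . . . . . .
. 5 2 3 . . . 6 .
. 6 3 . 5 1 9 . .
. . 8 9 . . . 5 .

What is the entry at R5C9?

R2C3 = 4 (sole candidate).
R3C1 = 3 (sole candidate).
R4C3 = 7 (sole candidate).
R6C3 = 1 (sole candidate).
R2C1 = 2 (sole candidate).
R2C8 = 8 (sole candidate).
R3C8 = 1 (sole candidate).
R3C9 = 6 (sole candidate).
R4C2 = 4 (sole candidate).
R6C2 = 3 (sole candidate).
R9C2 = 7 (sole candidate).
R1C1 = 7 (sole candidate).
R2C5 = 6 (sole candidate).
R3C5 = 8 (sole candidate).
R4C5 = 9 (sole candidate).
R8C1 = 4 (sole candidate).
R9C1 = 1 (sole candidate).
R2C4 = 5 (sole candidate).
R2C9 = 3 (sole candidate).
R4C4 = 8 (sole candidate).
R7C1 = 9 (sole candidate).
R8C4 = 7 (sole candidate).
R8C8 = 2 (sole candidate).
R8C9 = 8 (sole candidate).
R9C7 = 3 (sole candidate).
R9C9 = 4 (sole candidate).
R1C8 = 9 (sole candidate).
R4C1 = 5 (sole candidate).
R5C4 = 1 (sole candidate).
R6C1 = 8 (sole candidate).
R6C4 = 6 (sole candidate).
R7C5 = 4 (sole candidate).
R7C6 = 8 (sole candidate).
R7C7 = 1 (sole candidate).
R7C9 = 7 (sole candidate).
R9C5 = 2 (sole candidate).
R9C6 = 6 (sole candidate).
R5C9 = 5: row 5 has {1,2,3,6,9}; col 9 has {1,3,4,6,7,8}; box has {1,3,6} → only 5 remains.

5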